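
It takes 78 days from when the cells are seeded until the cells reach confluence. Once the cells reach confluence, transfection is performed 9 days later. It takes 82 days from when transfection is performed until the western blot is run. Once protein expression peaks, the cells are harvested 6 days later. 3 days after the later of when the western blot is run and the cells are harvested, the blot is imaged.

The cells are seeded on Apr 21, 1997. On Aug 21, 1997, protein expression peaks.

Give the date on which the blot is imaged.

Oct 10, 1997

The cells are seeded: Apr 21, 1997.
The cells reach confluence: Apr 21, 1997 + 78 days = Jul 8, 1997.
Transfection is performed: Jul 8, 1997 + 9 days = Jul 17, 1997.
The western blot is run: Jul 17, 1997 + 82 days = Oct 7, 1997.
Protein expression peaks: Aug 21, 1997.
The cells are harvested: Aug 21, 1997 + 6 days = Aug 27, 1997.
Both prerequisites met — the western blot is run (Oct 7, 1997), the cells are harvested (Aug 27, 1997); the later is Oct 7, 1997.
The blot is imaged: Oct 7, 1997 + 3 days = Oct 10, 1997.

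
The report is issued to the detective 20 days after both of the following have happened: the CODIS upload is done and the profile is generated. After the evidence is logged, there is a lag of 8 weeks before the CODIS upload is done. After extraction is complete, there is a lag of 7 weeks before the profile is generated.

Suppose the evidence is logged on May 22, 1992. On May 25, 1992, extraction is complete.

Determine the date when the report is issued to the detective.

The evidence is logged: May 22, 1992.
The CODIS upload is done: May 22, 1992 + 8 weeks = Jul 17, 1992.
Extraction is complete: May 25, 1992.
The profile is generated: May 25, 1992 + 7 weeks = Jul 13, 1992.
Both prerequisites met — the CODIS upload is done (Jul 17, 1992), the profile is generated (Jul 13, 1992); the later is Jul 17, 1992.
The report is issued to the detective: Jul 17, 1992 + 20 days = Aug 6, 1992.

August 6, 1992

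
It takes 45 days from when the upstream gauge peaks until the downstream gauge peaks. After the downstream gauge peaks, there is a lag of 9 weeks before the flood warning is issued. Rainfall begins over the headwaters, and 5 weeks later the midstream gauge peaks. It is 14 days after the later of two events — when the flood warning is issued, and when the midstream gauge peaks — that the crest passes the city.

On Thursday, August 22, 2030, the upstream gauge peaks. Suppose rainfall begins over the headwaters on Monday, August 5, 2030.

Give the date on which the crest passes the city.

The upstream gauge peaks: Aug 22, 2030.
The downstream gauge peaks: Aug 22, 2030 + 45 days = Oct 6, 2030.
The flood warning is issued: Oct 6, 2030 + 9 weeks = Dec 8, 2030.
Rainfall begins over the headwaters: Aug 5, 2030.
The midstream gauge peaks: Aug 5, 2030 + 5 weeks = Sep 9, 2030.
Both prerequisites met — the flood warning is issued (Dec 8, 2030), the midstream gauge peaks (Sep 9, 2030); the later is Dec 8, 2030.
The crest passes the city: Dec 8, 2030 + 14 days = Dec 22, 2030.

Sunday, December 22, 2030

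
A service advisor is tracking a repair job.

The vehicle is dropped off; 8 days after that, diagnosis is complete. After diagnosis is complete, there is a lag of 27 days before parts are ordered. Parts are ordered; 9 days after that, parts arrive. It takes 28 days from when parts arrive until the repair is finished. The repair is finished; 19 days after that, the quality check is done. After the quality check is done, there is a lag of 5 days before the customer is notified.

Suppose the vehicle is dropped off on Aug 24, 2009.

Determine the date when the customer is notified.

Nov 28, 2009

The vehicle is dropped off: Aug 24, 2009.
Diagnosis is complete: Aug 24, 2009 + 8 days = Sep 1, 2009.
Parts are ordered: Sep 1, 2009 + 27 days = Sep 28, 2009.
Parts arrive: Sep 28, 2009 + 9 days = Oct 7, 2009.
The repair is finished: Oct 7, 2009 + 28 days = Nov 4, 2009.
The quality check is done: Nov 4, 2009 + 19 days = Nov 23, 2009.
The customer is notified: Nov 23, 2009 + 5 days = Nov 28, 2009.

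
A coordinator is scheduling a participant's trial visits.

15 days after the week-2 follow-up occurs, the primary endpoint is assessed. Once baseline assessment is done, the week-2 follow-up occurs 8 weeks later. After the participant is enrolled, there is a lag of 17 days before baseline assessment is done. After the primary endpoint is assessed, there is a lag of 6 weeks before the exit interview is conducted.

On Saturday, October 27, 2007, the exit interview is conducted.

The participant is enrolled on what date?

The exit interview is conducted: Oct 27, 2007.
The primary endpoint is assessed: Oct 27, 2007 − 6 weeks = Sep 15, 2007.
The week-2 follow-up occurs: Sep 15, 2007 − 15 days = Aug 31, 2007.
Baseline assessment is done: Aug 31, 2007 − 8 weeks = Jul 6, 2007.
The participant is enrolled: Jul 6, 2007 − 17 days = Jun 19, 2007.

Tuesday, June 19, 2007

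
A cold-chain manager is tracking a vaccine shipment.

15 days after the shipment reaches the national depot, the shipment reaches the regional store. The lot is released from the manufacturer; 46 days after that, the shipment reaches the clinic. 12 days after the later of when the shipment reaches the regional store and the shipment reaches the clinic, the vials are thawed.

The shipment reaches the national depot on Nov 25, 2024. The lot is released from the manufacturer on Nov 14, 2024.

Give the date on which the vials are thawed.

The shipment reaches the national depot: Nov 25, 2024.
The shipment reaches the regional store: Nov 25, 2024 + 15 days = Dec 10, 2024.
The lot is released from the manufacturer: Nov 14, 2024.
The shipment reaches the clinic: Nov 14, 2024 + 46 days = Dec 30, 2024.
Both prerequisites met — the shipment reaches the regional store (Dec 10, 2024), the shipment reaches the clinic (Dec 30, 2024); the later is Dec 30, 2024.
The vials are thawed: Dec 30, 2024 + 12 days = Jan 11, 2025.

Jan 11, 2025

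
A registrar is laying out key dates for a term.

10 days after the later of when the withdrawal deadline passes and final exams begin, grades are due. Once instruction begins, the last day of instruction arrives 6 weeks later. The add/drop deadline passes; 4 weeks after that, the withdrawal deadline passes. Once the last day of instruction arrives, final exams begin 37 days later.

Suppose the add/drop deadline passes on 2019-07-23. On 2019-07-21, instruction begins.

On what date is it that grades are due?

The add/drop deadline passes: Jul 23, 2019.
The withdrawal deadline passes: Jul 23, 2019 + 4 weeks = Aug 20, 2019.
Instruction begins: Jul 21, 2019.
The last day of instruction arrives: Jul 21, 2019 + 6 weeks = Sep 1, 2019.
Final exams begin: Sep 1, 2019 + 37 days = Oct 8, 2019.
Both prerequisites met — the withdrawal deadline passes (Aug 20, 2019), final exams begin (Oct 8, 2019); the later is Oct 8, 2019.
Grades are due: Oct 8, 2019 + 10 days = Oct 18, 2019.

2019-10-18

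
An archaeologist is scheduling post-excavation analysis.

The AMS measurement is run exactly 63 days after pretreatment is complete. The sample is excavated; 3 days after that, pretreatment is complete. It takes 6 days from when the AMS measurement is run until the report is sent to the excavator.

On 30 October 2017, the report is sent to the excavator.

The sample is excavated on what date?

19 August 2017

The report is sent to the excavator: Oct 30, 2017.
The AMS measurement is run: Oct 30, 2017 − 6 days = Oct 24, 2017.
Pretreatment is complete: Oct 24, 2017 − 63 days = Aug 22, 2017.
The sample is excavated: Aug 22, 2017 − 3 days = Aug 19, 2017.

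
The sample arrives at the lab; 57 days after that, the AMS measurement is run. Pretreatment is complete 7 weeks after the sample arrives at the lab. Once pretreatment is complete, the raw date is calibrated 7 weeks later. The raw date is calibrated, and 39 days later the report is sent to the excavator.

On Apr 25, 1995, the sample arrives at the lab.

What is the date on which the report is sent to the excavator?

The sample arrives at the lab: Apr 25, 1995.
Pretreatment is complete: Apr 25, 1995 + 7 weeks = Jun 13, 1995.
The raw date is calibrated: Jun 13, 1995 + 7 weeks = Aug 1, 1995.
The report is sent to the excavator: Aug 1, 1995 + 39 days = Sep 9, 1995.

Sep 9, 1995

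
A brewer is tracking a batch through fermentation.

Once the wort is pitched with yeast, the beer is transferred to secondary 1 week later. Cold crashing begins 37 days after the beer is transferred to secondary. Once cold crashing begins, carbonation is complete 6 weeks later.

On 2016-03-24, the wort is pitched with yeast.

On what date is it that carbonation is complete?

2016-06-18

The wort is pitched with yeast: Mar 24, 2016.
The beer is transferred to secondary: Mar 24, 2016 + 1 week = Mar 31, 2016.
Cold crashing begins: Mar 31, 2016 + 37 days = May 7, 2016.
Carbonation is complete: May 7, 2016 + 6 weeks = Jun 18, 2016.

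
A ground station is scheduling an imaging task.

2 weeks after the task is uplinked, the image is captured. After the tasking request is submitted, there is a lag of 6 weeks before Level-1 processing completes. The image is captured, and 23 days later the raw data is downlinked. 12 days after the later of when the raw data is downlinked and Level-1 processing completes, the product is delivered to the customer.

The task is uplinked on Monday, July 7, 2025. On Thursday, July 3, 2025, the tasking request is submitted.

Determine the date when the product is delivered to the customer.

Tuesday, August 26, 2025

The task is uplinked: Jul 7, 2025.
The image is captured: Jul 7, 2025 + 2 weeks = Jul 21, 2025.
The raw data is downlinked: Jul 21, 2025 + 23 days = Aug 13, 2025.
The tasking request is submitted: Jul 3, 2025.
Level-1 processing completes: Jul 3, 2025 + 6 weeks = Aug 14, 2025.
Both prerequisites met — the raw data is downlinked (Aug 13, 2025), Level-1 processing completes (Aug 14, 2025); the later is Aug 14, 2025.
The product is delivered to the customer: Aug 14, 2025 + 12 days = Aug 26, 2025.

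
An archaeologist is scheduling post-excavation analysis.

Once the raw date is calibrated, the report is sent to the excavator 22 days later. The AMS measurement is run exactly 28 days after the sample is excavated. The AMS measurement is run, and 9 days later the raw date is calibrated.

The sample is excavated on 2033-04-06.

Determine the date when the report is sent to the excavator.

2033-06-04

The sample is excavated: Apr 6, 2033.
The AMS measurement is run: Apr 6, 2033 + 28 days = May 4, 2033.
The raw date is calibrated: May 4, 2033 + 9 days = May 13, 2033.
The report is sent to the excavator: May 13, 2033 + 22 days = Jun 4, 2033.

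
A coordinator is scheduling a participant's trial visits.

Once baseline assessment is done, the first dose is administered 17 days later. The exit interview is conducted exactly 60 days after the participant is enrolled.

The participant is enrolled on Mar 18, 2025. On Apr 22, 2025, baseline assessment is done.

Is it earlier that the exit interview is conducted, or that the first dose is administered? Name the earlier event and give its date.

The participant is enrolled: Mar 18, 2025.
The exit interview is conducted: Mar 18, 2025 + 60 days = May 17, 2025.
Baseline assessment is done: Apr 22, 2025.
The first dose is administered: Apr 22, 2025 + 17 days = May 9, 2025.
Comparing: the exit interview is conducted on May 17, 2025 vs the first dose is administered on May 9, 2025. Earlier: the first dose is administered.

The first dose is administered — May 9, 2025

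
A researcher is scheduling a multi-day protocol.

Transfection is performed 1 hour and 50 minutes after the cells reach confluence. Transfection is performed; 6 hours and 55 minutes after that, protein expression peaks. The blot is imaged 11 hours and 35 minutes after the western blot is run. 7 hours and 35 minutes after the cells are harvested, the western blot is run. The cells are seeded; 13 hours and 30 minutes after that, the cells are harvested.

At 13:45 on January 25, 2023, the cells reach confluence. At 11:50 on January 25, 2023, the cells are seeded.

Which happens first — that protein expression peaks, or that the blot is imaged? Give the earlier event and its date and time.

The cells reach confluence: 13:45 Jan 25, 2023.
Transfection is performed: 13:45 Jan 25, 2023 + 1h50m = 15:35 Jan 25, 2023.
Protein expression peaks: 15:35 Jan 25, 2023 + 6h55m = 22:30 Jan 25, 2023.
The cells are seeded: 11:50 Jan 25, 2023.
The cells are harvested: 11:50 Jan 25, 2023 + 13h30m = 01:20 Jan 26, 2023.
The western blot is run: 01:20 Jan 26, 2023 + 7h35m = 08:55 Jan 26, 2023.
The blot is imaged: 08:55 Jan 26, 2023 + 11h35m = 20:30 Jan 26, 2023.
Comparing: protein expression peaks at 22:30 Jan 25, 2023 vs the blot is imaged at 20:30 Jan 26, 2023. Earlier: protein expression peaks.

Protein expression peaks — 22:30 on January 25, 2023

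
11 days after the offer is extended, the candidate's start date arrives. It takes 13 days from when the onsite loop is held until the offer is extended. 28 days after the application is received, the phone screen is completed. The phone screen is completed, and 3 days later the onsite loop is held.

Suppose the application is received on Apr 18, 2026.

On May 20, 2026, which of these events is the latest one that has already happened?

The onsite loop is held

The application is received: Apr 18, 2026.
The phone screen is completed: Apr 18, 2026 + 28 days = May 16, 2026.
The onsite loop is held: May 16, 2026 + 3 days = May 19, 2026.
The offer is extended: May 19, 2026 + 13 days = Jun 1, 2026.
The candidate's start date arrives: Jun 1, 2026 + 11 days = Jun 12, 2026.
May 20, 2026 falls between when the onsite loop is held (May 19, 2026) and when the offer is extended (Jun 1, 2026).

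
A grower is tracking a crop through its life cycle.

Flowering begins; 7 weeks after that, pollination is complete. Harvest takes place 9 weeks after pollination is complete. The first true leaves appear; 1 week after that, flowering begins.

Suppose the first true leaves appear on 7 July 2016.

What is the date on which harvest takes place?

The first true leaves appear: Jul 7, 2016.
Flowering begins: Jul 7, 2016 + 1 week = Jul 14, 2016.
Pollination is complete: Jul 14, 2016 + 7 weeks = Sep 1, 2016.
Harvest takes place: Sep 1, 2016 + 9 weeks = Nov 3, 2016.

3 November 2016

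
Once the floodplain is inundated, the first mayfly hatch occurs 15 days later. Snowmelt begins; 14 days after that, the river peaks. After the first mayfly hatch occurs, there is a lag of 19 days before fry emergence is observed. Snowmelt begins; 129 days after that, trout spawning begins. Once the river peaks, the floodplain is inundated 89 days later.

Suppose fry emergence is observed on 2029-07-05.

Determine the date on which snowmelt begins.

Fry emergence is observed: Jul 5, 2029.
The first mayfly hatch occurs: Jul 5, 2029 − 19 days = Jun 16, 2029.
The floodplain is inundated: Jun 16, 2029 − 15 days = Jun 1, 2029.
The river peaks: Jun 1, 2029 − 89 days = Mar 4, 2029.
Snowmelt begins: Mar 4, 2029 − 14 days = Feb 18, 2029.

2029-02-18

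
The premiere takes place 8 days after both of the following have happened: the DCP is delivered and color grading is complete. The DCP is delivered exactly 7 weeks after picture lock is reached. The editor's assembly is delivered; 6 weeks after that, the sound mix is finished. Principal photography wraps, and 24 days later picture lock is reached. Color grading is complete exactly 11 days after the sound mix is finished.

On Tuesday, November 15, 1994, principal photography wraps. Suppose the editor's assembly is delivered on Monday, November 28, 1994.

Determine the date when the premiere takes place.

Principal photography wraps: Nov 15, 1994.
Picture lock is reached: Nov 15, 1994 + 24 days = Dec 9, 1994.
The DCP is delivered: Dec 9, 1994 + 7 weeks = Jan 27, 1995.
The editor's assembly is delivered: Nov 28, 1994.
The sound mix is finished: Nov 28, 1994 + 6 weeks = Jan 9, 1995.
Color grading is complete: Jan 9, 1995 + 11 days = Jan 20, 1995.
Both prerequisites met — the DCP is delivered (Jan 27, 1995), color grading is complete (Jan 20, 1995); the later is Jan 27, 1995.
The premiere takes place: Jan 27, 1995 + 8 days = Feb 4, 1995.

Saturday, February 4, 1995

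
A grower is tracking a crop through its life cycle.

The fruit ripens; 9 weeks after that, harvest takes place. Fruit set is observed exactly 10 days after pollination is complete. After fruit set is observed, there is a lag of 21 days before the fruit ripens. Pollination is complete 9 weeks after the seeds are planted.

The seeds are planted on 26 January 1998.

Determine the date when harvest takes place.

The seeds are planted: Jan 26, 1998.
Pollination is complete: Jan 26, 1998 + 9 weeks = Mar 30, 1998.
Fruit set is observed: Mar 30, 1998 + 10 days = Apr 9, 1998.
The fruit ripens: Apr 9, 1998 + 21 days = Apr 30, 1998.
Harvest takes place: Apr 30, 1998 + 9 weeks = Jul 2, 1998.

2 July 1998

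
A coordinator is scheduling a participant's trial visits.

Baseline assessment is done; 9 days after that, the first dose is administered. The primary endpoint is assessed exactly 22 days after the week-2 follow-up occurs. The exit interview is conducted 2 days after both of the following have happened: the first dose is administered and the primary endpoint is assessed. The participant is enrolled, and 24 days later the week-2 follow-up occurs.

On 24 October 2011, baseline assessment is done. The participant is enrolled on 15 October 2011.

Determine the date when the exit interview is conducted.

Baseline assessment is done: Oct 24, 2011.
The first dose is administered: Oct 24, 2011 + 9 days = Nov 2, 2011.
The participant is enrolled: Oct 15, 2011.
The week-2 follow-up occurs: Oct 15, 2011 + 24 days = Nov 8, 2011.
The primary endpoint is assessed: Nov 8, 2011 + 22 days = Nov 30, 2011.
Both prerequisites met — the first dose is administered (Nov 2, 2011), the primary endpoint is assessed (Nov 30, 2011); the later is Nov 30, 2011.
The exit interview is conducted: Nov 30, 2011 + 2 days = Dec 2, 2011.

2 December 2011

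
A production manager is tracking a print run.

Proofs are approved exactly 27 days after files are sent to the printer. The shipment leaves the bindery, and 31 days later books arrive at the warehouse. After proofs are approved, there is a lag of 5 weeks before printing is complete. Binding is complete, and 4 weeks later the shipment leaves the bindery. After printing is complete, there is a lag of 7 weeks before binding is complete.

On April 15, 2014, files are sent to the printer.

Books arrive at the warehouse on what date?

October 2, 2014

Files are sent to the printer: Apr 15, 2014.
Proofs are approved: Apr 15, 2014 + 27 days = May 12, 2014.
Printing is complete: May 12, 2014 + 5 weeks = Jun 16, 2014.
Binding is complete: Jun 16, 2014 + 7 weeks = Aug 4, 2014.
The shipment leaves the bindery: Aug 4, 2014 + 4 weeks = Sep 1, 2014.
Books arrive at the warehouse: Sep 1, 2014 + 31 days = Oct 2, 2014.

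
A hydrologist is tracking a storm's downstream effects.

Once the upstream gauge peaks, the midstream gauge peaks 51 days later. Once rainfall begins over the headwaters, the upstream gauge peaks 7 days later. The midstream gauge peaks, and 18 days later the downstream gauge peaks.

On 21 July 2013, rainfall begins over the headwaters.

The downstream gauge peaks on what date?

Rainfall begins over the headwaters: Jul 21, 2013.
The upstream gauge peaks: Jul 21, 2013 + 7 days = Jul 28, 2013.
The midstream gauge peaks: Jul 28, 2013 + 51 days = Sep 17, 2013.
The downstream gauge peaks: Sep 17, 2013 + 18 days = Oct 5, 2013.

5 October 2013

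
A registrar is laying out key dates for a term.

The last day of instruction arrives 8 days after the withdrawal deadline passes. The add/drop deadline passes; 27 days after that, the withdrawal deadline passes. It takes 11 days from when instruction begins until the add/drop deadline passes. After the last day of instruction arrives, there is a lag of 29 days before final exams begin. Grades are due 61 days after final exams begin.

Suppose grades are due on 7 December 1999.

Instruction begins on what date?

24 July 1999

Grades are due: Dec 7, 1999.
Final exams begin: Dec 7, 1999 − 61 days = Oct 7, 1999.
The last day of instruction arrives: Oct 7, 1999 − 29 days = Sep 8, 1999.
The withdrawal deadline passes: Sep 8, 1999 − 8 days = Aug 31, 1999.
The add/drop deadline passes: Aug 31, 1999 − 27 days = Aug 4, 1999.
Instruction begins: Aug 4, 1999 − 11 days = Jul 24, 1999.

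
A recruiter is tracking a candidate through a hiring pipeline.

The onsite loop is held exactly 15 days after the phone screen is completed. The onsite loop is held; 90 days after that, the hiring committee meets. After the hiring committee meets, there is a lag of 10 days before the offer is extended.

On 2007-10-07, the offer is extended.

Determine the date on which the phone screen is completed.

2007-06-14

The offer is extended: Oct 7, 2007.
The hiring committee meets: Oct 7, 2007 − 10 days = Sep 27, 2007.
The onsite loop is held: Sep 27, 2007 − 90 days = Jun 29, 2007.
The phone screen is completed: Jun 29, 2007 − 15 days = Jun 14, 2007.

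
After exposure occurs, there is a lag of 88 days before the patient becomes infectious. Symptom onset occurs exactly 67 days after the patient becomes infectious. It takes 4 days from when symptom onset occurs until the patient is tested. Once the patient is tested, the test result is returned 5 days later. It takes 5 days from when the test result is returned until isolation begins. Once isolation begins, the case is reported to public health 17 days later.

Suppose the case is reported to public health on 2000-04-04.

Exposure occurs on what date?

The case is reported to public health: Apr 4, 2000.
Isolation begins: Apr 4, 2000 − 17 days = Mar 18, 2000.
The test result is returned: Mar 18, 2000 − 5 days = Mar 13, 2000.
The patient is tested: Mar 13, 2000 − 5 days = Mar 8, 2000.
Symptom onset occurs: Mar 8, 2000 − 4 days = Mar 4, 2000.
The patient becomes infectious: Mar 4, 2000 − 67 days = Dec 28, 1999.
Exposure occurs: Dec 28, 1999 − 88 days = Oct 1, 1999.

1999-10-01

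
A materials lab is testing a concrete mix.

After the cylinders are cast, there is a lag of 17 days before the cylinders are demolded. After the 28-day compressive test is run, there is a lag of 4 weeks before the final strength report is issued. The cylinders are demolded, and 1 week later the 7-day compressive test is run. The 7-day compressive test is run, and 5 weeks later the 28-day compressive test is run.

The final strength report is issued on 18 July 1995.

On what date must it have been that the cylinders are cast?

22 April 1995

The final strength report is issued: Jul 18, 1995.
The 28-day compressive test is run: Jul 18, 1995 − 4 weeks = Jun 20, 1995.
The 7-day compressive test is run: Jun 20, 1995 − 5 weeks = May 16, 1995.
The cylinders are demolded: May 16, 1995 − 1 week = May 9, 1995.
The cylinders are cast: May 9, 1995 − 17 days = Apr 22, 1995.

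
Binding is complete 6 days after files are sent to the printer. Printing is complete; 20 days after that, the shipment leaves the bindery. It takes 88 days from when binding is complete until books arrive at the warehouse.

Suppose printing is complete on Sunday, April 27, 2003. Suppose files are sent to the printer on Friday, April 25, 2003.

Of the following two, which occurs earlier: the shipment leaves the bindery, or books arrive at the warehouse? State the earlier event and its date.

The shipment leaves the bindery — Saturday, May 17, 2003

Printing is complete: Apr 27, 2003.
The shipment leaves the bindery: Apr 27, 2003 + 20 days = May 17, 2003.
Files are sent to the printer: Apr 25, 2003.
Binding is complete: Apr 25, 2003 + 6 days = May 1, 2003.
Books arrive at the warehouse: May 1, 2003 + 88 days = Jul 28, 2003.
Comparing: the shipment leaves the bindery on May 17, 2003 vs books arrive at the warehouse on Jul 28, 2003. Earlier: the shipment leaves the bindery.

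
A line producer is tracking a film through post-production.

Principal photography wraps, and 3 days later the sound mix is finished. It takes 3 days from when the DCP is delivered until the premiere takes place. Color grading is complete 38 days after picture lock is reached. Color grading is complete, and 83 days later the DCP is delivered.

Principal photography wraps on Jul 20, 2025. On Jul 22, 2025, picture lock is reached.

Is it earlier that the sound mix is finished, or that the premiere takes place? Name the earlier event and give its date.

Principal photography wraps: Jul 20, 2025.
The sound mix is finished: Jul 20, 2025 + 3 days = Jul 23, 2025.
Picture lock is reached: Jul 22, 2025.
Color grading is complete: Jul 22, 2025 + 38 days = Aug 29, 2025.
The DCP is delivered: Aug 29, 2025 + 83 days = Nov 20, 2025.
The premiere takes place: Nov 20, 2025 + 3 days = Nov 23, 2025.
Comparing: the sound mix is finished on Jul 23, 2025 vs the premiere takes place on Nov 23, 2025. Earlier: the sound mix is finished.

The sound mix is finished — Jul 23, 2025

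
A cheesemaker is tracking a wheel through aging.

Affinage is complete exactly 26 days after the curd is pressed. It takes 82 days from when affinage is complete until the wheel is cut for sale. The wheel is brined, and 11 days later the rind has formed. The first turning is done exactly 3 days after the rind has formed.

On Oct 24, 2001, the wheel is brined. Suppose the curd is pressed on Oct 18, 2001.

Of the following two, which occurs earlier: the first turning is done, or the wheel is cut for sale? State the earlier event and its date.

The first turning is done — Nov 7, 2001

The wheel is brined: Oct 24, 2001.
The rind has formed: Oct 24, 2001 + 11 days = Nov 4, 2001.
The first turning is done: Nov 4, 2001 + 3 days = Nov 7, 2001.
The curd is pressed: Oct 18, 2001.
Affinage is complete: Oct 18, 2001 + 26 days = Nov 13, 2001.
The wheel is cut for sale: Nov 13, 2001 + 82 days = Feb 3, 2002.
Comparing: the first turning is done on Nov 7, 2001 vs the wheel is cut for sale on Feb 3, 2002. Earlier: the first turning is done.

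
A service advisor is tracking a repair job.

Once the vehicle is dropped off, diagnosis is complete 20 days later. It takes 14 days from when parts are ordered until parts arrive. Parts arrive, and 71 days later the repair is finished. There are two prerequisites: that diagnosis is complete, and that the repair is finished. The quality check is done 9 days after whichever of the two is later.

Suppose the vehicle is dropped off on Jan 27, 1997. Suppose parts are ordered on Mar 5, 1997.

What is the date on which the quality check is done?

The vehicle is dropped off: Jan 27, 1997.
Diagnosis is complete: Jan 27, 1997 + 20 days = Feb 16, 1997.
Parts are ordered: Mar 5, 1997.
Parts arrive: Mar 5, 1997 + 14 days = Mar 19, 1997.
The repair is finished: Mar 19, 1997 + 71 days = May 29, 1997.
Both prerequisites met — diagnosis is complete (Feb 16, 1997), the repair is finished (May 29, 1997); the later is May 29, 1997.
The quality check is done: May 29, 1997 + 9 days = Jun 7, 1997.

Jun 7, 1997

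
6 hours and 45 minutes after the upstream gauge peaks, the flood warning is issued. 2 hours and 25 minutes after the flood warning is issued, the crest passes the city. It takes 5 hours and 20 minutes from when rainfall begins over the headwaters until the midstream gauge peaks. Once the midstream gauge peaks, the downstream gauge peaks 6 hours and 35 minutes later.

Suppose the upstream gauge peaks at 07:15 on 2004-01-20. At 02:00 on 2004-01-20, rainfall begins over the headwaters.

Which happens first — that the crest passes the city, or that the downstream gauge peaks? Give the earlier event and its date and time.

The upstream gauge peaks: 07:15 Jan 20, 2004.
The flood warning is issued: 07:15 Jan 20, 2004 + 6h45m = 14:00 Jan 20, 2004.
The crest passes the city: 14:00 Jan 20, 2004 + 2h25m = 16:25 Jan 20, 2004.
Rainfall begins over the headwaters: 02:00 Jan 20, 2004.
The midstream gauge peaks: 02:00 Jan 20, 2004 + 5h20m = 07:20 Jan 20, 2004.
The downstream gauge peaks: 07:20 Jan 20, 2004 + 6h35m = 13:55 Jan 20, 2004.
Comparing: the crest passes the city at 16:25 Jan 20, 2004 vs the downstream gauge peaks at 13:55 Jan 20, 2004. Earlier: the downstream gauge peaks.

The downstream gauge peaks — 13:55 on 2004-01-20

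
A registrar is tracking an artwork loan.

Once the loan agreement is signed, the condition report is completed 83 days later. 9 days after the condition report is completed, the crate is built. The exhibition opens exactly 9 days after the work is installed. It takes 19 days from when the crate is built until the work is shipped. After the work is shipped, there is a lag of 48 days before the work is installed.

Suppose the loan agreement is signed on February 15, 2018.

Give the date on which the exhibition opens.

The loan agreement is signed: Feb 15, 2018.
The condition report is completed: Feb 15, 2018 + 83 days = May 9, 2018.
The crate is built: May 9, 2018 + 9 days = May 18, 2018.
The work is shipped: May 18, 2018 + 19 days = Jun 6, 2018.
The work is installed: Jun 6, 2018 + 48 days = Jul 24, 2018.
The exhibition opens: Jul 24, 2018 + 9 days = Aug 2, 2018.

August 2, 2018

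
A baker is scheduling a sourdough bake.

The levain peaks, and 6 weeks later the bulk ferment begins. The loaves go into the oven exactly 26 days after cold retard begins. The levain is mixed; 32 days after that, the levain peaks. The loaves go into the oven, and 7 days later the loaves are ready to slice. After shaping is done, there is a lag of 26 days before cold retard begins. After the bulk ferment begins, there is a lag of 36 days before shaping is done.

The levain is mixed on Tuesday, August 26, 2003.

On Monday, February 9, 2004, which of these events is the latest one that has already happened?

The levain is mixed: Aug 26, 2003.
The levain peaks: Aug 26, 2003 + 32 days = Sep 27, 2003.
The bulk ferment begins: Sep 27, 2003 + 6 weeks = Nov 8, 2003.
Shaping is done: Nov 8, 2003 + 36 days = Dec 14, 2003.
Cold retard begins: Dec 14, 2003 + 26 days = Jan 9, 2004.
The loaves go into the oven: Jan 9, 2004 + 26 days = Feb 4, 2004.
The loaves are ready to slice: Feb 4, 2004 + 7 days = Feb 11, 2004.
Feb 9, 2004 falls between when the loaves go into the oven (Feb 4, 2004) and when the loaves are ready to slice (Feb 11, 2004).

The loaves go into the oven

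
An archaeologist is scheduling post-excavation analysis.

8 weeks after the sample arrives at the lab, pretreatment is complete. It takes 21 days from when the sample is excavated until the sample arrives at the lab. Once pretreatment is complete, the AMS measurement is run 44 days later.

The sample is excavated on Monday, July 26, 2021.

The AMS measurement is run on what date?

Wednesday, November 24, 2021

The sample is excavated: Jul 26, 2021.
The sample arrives at the lab: Jul 26, 2021 + 21 days = Aug 16, 2021.
Pretreatment is complete: Aug 16, 2021 + 8 weeks = Oct 11, 2021.
The AMS measurement is run: Oct 11, 2021 + 44 days = Nov 24, 2021.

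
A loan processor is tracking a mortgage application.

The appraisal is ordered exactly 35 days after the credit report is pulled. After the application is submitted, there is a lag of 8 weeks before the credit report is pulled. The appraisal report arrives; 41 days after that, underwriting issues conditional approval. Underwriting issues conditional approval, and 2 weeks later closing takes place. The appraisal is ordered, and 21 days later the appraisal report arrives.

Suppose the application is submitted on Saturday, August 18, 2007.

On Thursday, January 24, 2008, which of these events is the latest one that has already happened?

The application is submitted: Aug 18, 2007.
The credit report is pulled: Aug 18, 2007 + 8 weeks = Oct 13, 2007.
The appraisal is ordered: Oct 13, 2007 + 35 days = Nov 17, 2007.
The appraisal report arrives: Nov 17, 2007 + 21 days = Dec 8, 2007.
Underwriting issues conditional approval: Dec 8, 2007 + 41 days = Jan 18, 2008.
Closing takes place: Jan 18, 2008 + 2 weeks = Feb 1, 2008.
Jan 24, 2008 falls between when underwriting issues conditional approval (Jan 18, 2008) and when closing takes place (Feb 1, 2008).

Underwriting issues conditional approval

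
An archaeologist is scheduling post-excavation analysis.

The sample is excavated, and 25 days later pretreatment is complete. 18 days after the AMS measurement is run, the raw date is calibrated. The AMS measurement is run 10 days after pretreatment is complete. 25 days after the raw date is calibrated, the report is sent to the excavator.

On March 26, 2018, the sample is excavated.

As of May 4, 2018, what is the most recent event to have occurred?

The sample is excavated: Mar 26, 2018.
Pretreatment is complete: Mar 26, 2018 + 25 days = Apr 20, 2018.
The AMS measurement is run: Apr 20, 2018 + 10 days = Apr 30, 2018.
The raw date is calibrated: Apr 30, 2018 + 18 days = May 18, 2018.
The report is sent to the excavator: May 18, 2018 + 25 days = Jun 12, 2018.
May 4, 2018 falls between when the AMS measurement is run (Apr 30, 2018) and when the raw date is calibrated (May 18, 2018).

The AMS measurement is run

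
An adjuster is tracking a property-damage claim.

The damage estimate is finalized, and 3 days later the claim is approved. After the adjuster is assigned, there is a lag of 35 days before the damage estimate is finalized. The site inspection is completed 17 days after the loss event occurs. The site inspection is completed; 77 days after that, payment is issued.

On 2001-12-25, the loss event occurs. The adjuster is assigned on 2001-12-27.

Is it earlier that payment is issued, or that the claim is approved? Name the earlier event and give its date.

The loss event occurs: Dec 25, 2001.
The site inspection is completed: Dec 25, 2001 + 17 days = Jan 11, 2002.
Payment is issued: Jan 11, 2002 + 77 days = Mar 29, 2002.
The adjuster is assigned: Dec 27, 2001.
The damage estimate is finalized: Dec 27, 2001 + 35 days = Jan 31, 2002.
The claim is approved: Jan 31, 2002 + 3 days = Feb 3, 2002.
Comparing: payment is issued on Mar 29, 2002 vs the claim is approved on Feb 3, 2002. Earlier: the claim is approved.

The claim is approved — 2002-02-03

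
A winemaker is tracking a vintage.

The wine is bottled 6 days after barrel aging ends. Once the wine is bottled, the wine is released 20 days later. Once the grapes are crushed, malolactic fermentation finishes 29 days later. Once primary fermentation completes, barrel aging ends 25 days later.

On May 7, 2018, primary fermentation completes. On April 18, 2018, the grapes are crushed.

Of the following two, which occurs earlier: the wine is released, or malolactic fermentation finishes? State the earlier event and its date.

Malolactic fermentation finishes — May 17, 2018

Primary fermentation completes: May 7, 2018.
Barrel aging ends: May 7, 2018 + 25 days = Jun 1, 2018.
The wine is bottled: Jun 1, 2018 + 6 days = Jun 7, 2018.
The wine is released: Jun 7, 2018 + 20 days = Jun 27, 2018.
The grapes are crushed: Apr 18, 2018.
Malolactic fermentation finishes: Apr 18, 2018 + 29 days = May 17, 2018.
Comparing: the wine is released on Jun 27, 2018 vs malolactic fermentation finishes on May 17, 2018. Earlier: malolactic fermentation finishes.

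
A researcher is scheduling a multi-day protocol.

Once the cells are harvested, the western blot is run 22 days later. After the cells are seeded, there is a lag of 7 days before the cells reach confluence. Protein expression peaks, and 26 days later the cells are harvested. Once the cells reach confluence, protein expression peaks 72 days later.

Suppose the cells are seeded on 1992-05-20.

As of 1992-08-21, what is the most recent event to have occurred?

The cells are seeded: May 20, 1992.
The cells reach confluence: May 20, 1992 + 7 days = May 27, 1992.
Protein expression peaks: May 27, 1992 + 72 days = Aug 7, 1992.
The cells are harvested: Aug 7, 1992 + 26 days = Sep 2, 1992.
The western blot is run: Sep 2, 1992 + 22 days = Sep 24, 1992.
Aug 21, 1992 falls between when protein expression peaks (Aug 7, 1992) and when the cells are harvested (Sep 2, 1992).

Protein expression peaks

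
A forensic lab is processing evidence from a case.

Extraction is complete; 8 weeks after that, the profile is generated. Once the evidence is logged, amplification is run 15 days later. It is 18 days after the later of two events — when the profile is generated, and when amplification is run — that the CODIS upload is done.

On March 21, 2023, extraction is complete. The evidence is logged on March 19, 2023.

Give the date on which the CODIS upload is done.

June 3, 2023

Extraction is complete: Mar 21, 2023.
The profile is generated: Mar 21, 2023 + 8 weeks = May 16, 2023.
The evidence is logged: Mar 19, 2023.
Amplification is run: Mar 19, 2023 + 15 days = Apr 3, 2023.
Both prerequisites met — the profile is generated (May 16, 2023), amplification is run (Apr 3, 2023); the later is May 16, 2023.
The CODIS upload is done: May 16, 2023 + 18 days = Jun 3, 2023.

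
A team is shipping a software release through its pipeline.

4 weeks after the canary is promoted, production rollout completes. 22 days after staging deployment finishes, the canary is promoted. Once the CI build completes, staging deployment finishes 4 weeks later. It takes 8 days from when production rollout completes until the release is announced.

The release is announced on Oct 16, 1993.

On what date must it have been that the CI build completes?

Jul 22, 1993

The release is announced: Oct 16, 1993.
Production rollout completes: Oct 16, 1993 − 8 days = Oct 8, 1993.
The canary is promoted: Oct 8, 1993 − 4 weeks = Sep 10, 1993.
Staging deployment finishes: Sep 10, 1993 − 22 days = Aug 19, 1993.
The CI build completes: Aug 19, 1993 − 4 weeks = Jul 22, 1993.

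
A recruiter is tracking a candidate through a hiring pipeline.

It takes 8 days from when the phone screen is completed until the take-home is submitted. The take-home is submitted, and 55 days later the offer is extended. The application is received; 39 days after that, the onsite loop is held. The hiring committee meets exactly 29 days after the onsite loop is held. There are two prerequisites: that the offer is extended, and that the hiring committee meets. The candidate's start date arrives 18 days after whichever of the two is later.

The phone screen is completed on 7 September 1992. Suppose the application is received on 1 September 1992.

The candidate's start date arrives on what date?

The phone screen is completed: Sep 7, 1992.
The take-home is submitted: Sep 7, 1992 + 8 days = Sep 15, 1992.
The offer is extended: Sep 15, 1992 + 55 days = Nov 9, 1992.
The application is received: Sep 1, 1992.
The onsite loop is held: Sep 1, 1992 + 39 days = Oct 10, 1992.
The hiring committee meets: Oct 10, 1992 + 29 days = Nov 8, 1992.
Both prerequisites met — the offer is extended (Nov 9, 1992), the hiring committee meets (Nov 8, 1992); the later is Nov 9, 1992.
The candidate's start date arrives: Nov 9, 1992 + 18 days = Nov 27, 1992.

27 November 1992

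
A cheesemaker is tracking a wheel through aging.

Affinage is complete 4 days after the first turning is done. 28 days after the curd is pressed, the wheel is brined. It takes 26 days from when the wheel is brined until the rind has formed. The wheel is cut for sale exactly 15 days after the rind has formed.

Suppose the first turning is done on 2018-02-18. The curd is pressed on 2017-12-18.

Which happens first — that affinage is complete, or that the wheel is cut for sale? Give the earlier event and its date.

The first turning is done: Feb 18, 2018.
Affinage is complete: Feb 18, 2018 + 4 days = Feb 22, 2018.
The curd is pressed: Dec 18, 2017.
The wheel is brined: Dec 18, 2017 + 28 days = Jan 15, 2018.
The rind has formed: Jan 15, 2018 + 26 days = Feb 10, 2018.
The wheel is cut for sale: Feb 10, 2018 + 15 days = Feb 25, 2018.
Comparing: affinage is complete on Feb 22, 2018 vs the wheel is cut for sale on Feb 25, 2018. Earlier: affinage is complete.

Affinage is complete — 2018-02-22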